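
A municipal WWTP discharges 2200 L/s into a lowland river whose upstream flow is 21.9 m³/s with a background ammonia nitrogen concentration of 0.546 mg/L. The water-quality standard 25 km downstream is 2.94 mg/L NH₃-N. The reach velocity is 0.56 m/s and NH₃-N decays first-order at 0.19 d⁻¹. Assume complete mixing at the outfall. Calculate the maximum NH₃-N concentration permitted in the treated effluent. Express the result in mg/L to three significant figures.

30.1 mg/L

2200 L/s = 2.2 m³/s.
Travel time to the compliance point: t = 2.5e+04/0.56 = 4.464e+04 s = 0.5167 d; decay factor exp(−0.19·0.5167) = 0.9065.
So the concentration just after mixing may be at most 2.94/0.9065 = 3.243 mg/L.
Mass balance: 3.243·24.1 = 2.2·Cₑ + 21.9·0.546.
Cₑ = (78.16 − 11.96) / 2.2 = 30.09 mg/L.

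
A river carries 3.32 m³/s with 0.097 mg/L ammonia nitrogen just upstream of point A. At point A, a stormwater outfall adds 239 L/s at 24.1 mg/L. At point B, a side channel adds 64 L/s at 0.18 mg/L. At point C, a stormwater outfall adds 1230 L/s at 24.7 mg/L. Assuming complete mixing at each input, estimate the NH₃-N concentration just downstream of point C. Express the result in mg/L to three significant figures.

239 L/s = 0.239 m³/s.
After input A: C = (3.32·0.097 + 0.239·24.1) / 3.559 = 1.709 mg/L.
64 L/s = 0.064 m³/s.
After input B: C = (3.559·1.709 + 0.064·0.18) / 3.623 = 1.682 mg/L.
1230 L/s = 1.23 m³/s.
After input C: C = (3.623·1.682 + 1.23·24.7) / 4.853 = 7.516 mg/L.

7.52 mg/L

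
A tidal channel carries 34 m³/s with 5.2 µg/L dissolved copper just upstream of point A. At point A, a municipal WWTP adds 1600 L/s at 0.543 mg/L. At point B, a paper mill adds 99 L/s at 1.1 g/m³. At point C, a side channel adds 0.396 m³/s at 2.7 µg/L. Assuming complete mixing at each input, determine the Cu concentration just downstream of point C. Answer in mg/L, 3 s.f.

5.2 µg/L = 0.0052 mg/L.
1600 L/s = 1.6 m³/s.
After input A: C = (34·0.0052 + 1.6·0.543) / 35.6 = 0.02937 mg/L.
99 L/s = 0.099 m³/s.
After input B: C = (35.6·0.02937 + 0.099·1.1) / 35.7 = 0.03234 mg/L.
2.7 µg/L = 0.0027 mg/L.
After input C: C = (35.7·0.03234 + 0.396·0.0027) / 36.09 = 0.03201 mg/L.

0.0320 mg/L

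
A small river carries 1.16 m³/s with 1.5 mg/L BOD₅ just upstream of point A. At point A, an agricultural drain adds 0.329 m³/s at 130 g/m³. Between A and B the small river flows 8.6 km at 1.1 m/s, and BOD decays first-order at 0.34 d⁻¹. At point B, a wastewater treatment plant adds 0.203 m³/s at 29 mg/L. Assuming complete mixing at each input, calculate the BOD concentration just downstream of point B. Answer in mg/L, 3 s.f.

29.0 mg/L

After input A: C = (1.16·1.5 + 0.329·130) / 1.489 = 29.89 mg/L.
Over the 8.6 km reach to input B (t = 7818 s = 0.09049 d), decay gives C = 29.89·exp(−0.34·0.09049) = 28.99 mg/L.
After input B: C = (1.489·28.99 + 0.203·29) / 1.692 = 28.99 mg/L.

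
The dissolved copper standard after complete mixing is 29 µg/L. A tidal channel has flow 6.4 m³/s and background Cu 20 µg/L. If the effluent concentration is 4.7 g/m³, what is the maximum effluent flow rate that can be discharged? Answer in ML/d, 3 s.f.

20 µg/L = 0.02 mg/L.
29 µg/L = 0.029 mg/L.
Mass balance at complete mixing: C_std·(Q_w + Q_r) = Q_w·C_e + Q_r·C_b.
Rearranging, Q_w = Q_r·(C_std − C_b)/(C_e − C_std) = 6.4·(0.029 − 0.02) / (4.7 − 0.029) = 0.01233 m³/s.
= 1.065 ML/d.

1.07 ML/d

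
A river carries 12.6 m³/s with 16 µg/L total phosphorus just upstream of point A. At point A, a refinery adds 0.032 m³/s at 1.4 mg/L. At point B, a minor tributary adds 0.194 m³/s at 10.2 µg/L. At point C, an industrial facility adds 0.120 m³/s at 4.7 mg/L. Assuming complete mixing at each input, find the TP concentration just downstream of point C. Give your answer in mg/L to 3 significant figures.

16 µg/L = 0.016 mg/L.
After input A: C = (12.6·0.016 + 0.032·1.4) / 12.63 = 0.01951 mg/L.
10.2 µg/L = 0.0102 mg/L.
After input B: C = (12.63·0.01951 + 0.194·0.0102) / 12.83 = 0.01937 mg/L.
After input C: C = (12.83·0.01937 + 0.12·4.7) / 12.95 = 0.06275 mg/L.

0.0628 mg/L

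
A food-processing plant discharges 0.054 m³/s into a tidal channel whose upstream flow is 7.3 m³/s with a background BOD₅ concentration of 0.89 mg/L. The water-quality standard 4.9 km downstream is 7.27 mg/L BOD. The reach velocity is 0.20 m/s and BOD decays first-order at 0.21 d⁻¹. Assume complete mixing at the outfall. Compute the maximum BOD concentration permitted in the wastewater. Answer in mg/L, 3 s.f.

930 mg/L

Travel time to the compliance point: t = 4900/0.20 = 2.45e+04 s = 0.2836 d; decay factor exp(−0.21·0.2836) = 0.9422.
So the concentration just after mixing may be at most 7.27/0.9422 = 7.716 mg/L.
Mass balance: 7.716·7.354 = 0.054·Cₑ + 7.3·0.89.
Cₑ = (56.74 − 6.497) / 0.054 = 930.5 mg/L.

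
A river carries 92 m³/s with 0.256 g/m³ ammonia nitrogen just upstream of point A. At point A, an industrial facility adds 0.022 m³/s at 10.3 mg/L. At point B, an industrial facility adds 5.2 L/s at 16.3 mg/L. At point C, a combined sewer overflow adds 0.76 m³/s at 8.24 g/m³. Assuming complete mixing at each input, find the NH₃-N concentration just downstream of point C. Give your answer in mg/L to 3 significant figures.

0.325 mg/L

After input A: C = (92·0.256 + 0.022·10.3) / 92.02 = 0.2584 mg/L.
5.2 L/s = 0.0052 m³/s.
After input B: C = (92.02·0.2584 + 0.0052·16.3) / 92.03 = 0.2593 mg/L.
After input C: C = (92.03·0.2593 + 0.76·8.24) / 92.79 = 0.3247 mg/L.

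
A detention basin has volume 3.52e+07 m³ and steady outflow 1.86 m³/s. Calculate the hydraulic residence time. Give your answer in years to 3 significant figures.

0.600 yr

Q = 1.86 m³/s × 3.156e+07 s/yr = 5.87e+07 m³/yr.
Hydraulic residence time τ = V/Q = 3.52e+07/5.87e+07 = 0.5997 yr.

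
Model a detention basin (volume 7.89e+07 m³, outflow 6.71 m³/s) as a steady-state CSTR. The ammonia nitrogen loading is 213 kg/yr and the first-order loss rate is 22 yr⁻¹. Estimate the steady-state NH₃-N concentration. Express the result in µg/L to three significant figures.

0.109 µg/L

Outflow Q = 6.71 m³/s × 3.156e+07 s/yr = 2.118e+08 m³/yr.
Steady-state CSTR mass balance: W = Q·C + k·V·C, so C = W/(Q + kV).
Q + kV = 2.118e+08 + 22·7.89e+07 = 1.948e+09 m³/yr.
C = 213/1.948e+09 = 1.094e-07 kg/m³ = 0.0001094 mg/L = 0.1094 µg/L.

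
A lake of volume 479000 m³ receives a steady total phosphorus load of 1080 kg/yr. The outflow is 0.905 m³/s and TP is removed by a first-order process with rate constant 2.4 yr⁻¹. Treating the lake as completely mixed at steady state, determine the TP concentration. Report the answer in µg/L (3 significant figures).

Outflow Q = 0.905 m³/s × 3.156e+07 s/yr = 2.856e+07 m³/yr.
Steady-state CSTR mass balance: W = Q·C + k·V·C, so C = W/(Q + kV).
Q + kV = 2.856e+07 + 2.4·479000 = 2.971e+07 m³/yr.
C = 1080/2.971e+07 = 3.635e-05 kg/m³ = 0.03635 mg/L = 36.35 µg/L.

36.4 µg/L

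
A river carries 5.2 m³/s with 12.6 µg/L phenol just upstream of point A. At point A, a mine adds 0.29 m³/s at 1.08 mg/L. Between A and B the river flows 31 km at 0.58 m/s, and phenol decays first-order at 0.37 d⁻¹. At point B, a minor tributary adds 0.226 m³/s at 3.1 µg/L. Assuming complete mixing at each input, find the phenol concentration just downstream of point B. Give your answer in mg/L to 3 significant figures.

0.0528 mg/L

12.6 µg/L = 0.0126 mg/L.
After input A: C = (5.2·0.0126 + 0.29·1.08) / 5.49 = 0.06898 mg/L.
Over the 31 km reach to input B (t = 5.345e+04 s = 0.6186 d), decay gives C = 0.06898·exp(−0.37·0.6186) = 0.05487 mg/L.
3.1 µg/L = 0.0031 mg/L.
After input B: C = (5.49·0.05487 + 0.226·0.0031) / 5.716 = 0.05282 mg/L.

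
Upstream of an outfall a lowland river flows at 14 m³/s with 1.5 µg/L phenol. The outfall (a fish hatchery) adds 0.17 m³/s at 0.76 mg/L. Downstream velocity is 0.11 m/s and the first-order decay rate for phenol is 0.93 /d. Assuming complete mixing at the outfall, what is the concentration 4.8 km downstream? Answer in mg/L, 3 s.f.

1.5 µg/L = 0.0015 mg/L.
After complete mixing, C₀ = (0.17·0.76 + 14·0.0015) / 14.17 = 0.0106 mg/L.
Travel time t = 4800 m / 0.11 m/s = 4.364e+04 s = 0.5051 d.
C = 0.0106·exp(−0.93·0.5051) = 0.0106·0.6252 = 0.006627 mg/L.

0.00663 mg/L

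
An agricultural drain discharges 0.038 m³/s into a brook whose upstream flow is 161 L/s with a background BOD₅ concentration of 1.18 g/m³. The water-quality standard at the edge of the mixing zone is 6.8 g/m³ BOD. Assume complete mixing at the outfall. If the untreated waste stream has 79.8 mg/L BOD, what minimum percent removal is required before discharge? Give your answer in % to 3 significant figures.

161 L/s = 0.161 m³/s.
Mass balance: 6.8·0.199 = 0.038·Cₑ + 0.161·1.18.
Cₑ = (1.353 − 0.19) / 0.038 = 30.61 mg/L.
Required removal = 1 − 30.61/79.8 = 61.64 %.

61.6 %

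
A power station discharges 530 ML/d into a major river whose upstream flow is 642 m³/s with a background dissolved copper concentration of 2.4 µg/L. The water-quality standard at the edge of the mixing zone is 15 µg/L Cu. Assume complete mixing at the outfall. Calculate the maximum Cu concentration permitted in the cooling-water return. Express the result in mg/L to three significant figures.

530 ML/d = 6.134 m³/s.
2.4 µg/L = 0.0024 mg/L.
15 µg/L = 0.015 mg/L.
Mass balance: 0.015·648.1 = 6.134·Cₑ + 642·0.0024.
Cₑ = (9.722 − 1.541) / 6.134 = 1.334 mg/L.

1.33 mg/L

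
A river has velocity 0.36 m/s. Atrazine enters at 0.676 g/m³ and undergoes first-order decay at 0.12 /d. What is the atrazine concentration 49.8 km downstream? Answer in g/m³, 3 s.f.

Travel time t = 49.8 km / 0.36 m/s = 4.98e+04/0.36 = 1.383e+05 s = 1.601 d.
First-order decay: C = 0.676·exp(−0.12·1.601) = 0.676·0.8252 = 0.5578 g/m³.

0.558 g/m³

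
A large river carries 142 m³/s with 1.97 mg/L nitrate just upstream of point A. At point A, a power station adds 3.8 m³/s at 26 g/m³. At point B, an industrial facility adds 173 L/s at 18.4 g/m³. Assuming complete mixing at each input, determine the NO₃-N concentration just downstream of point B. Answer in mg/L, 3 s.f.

After input A: C = (142·1.97 + 3.8·26) / 145.8 = 2.596 mg/L.
173 L/s = 0.173 m³/s.
After input B: C = (145.8·2.596 + 0.173·18.4) / 146 = 2.615 mg/L.

2.62 mg/L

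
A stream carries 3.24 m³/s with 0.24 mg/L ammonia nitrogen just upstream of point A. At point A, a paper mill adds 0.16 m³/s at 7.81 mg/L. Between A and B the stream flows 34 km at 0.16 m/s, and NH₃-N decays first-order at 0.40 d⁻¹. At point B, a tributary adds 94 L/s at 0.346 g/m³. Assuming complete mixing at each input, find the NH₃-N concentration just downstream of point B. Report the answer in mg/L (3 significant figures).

0.226 mg/L

After input A: C = (3.24·0.24 + 0.16·7.81) / 3.4 = 0.5962 mg/L.
Over the 34 km reach to input B (t = 2.125e+05 s = 2.459 d), decay gives C = 0.5962·exp(−0.40·2.459) = 0.2229 mg/L.
94 L/s = 0.094 m³/s.
After input B: C = (3.4·0.2229 + 0.094·0.346) / 3.494 = 0.2262 mg/L.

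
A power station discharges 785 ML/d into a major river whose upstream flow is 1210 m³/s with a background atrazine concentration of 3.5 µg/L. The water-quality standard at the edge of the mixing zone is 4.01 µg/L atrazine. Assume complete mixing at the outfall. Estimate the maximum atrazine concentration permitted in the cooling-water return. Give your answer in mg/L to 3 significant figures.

785 ML/d = 9.086 m³/s.
3.5 µg/L = 0.0035 mg/L.
4.01 µg/L = 0.00401 mg/L.
Mass balance: 0.00401·1219 = 9.086·Cₑ + 1210·0.0035.
Cₑ = (4.889 − 4.235) / 9.086 = 0.07193 mg/L.

0.0719 mg/L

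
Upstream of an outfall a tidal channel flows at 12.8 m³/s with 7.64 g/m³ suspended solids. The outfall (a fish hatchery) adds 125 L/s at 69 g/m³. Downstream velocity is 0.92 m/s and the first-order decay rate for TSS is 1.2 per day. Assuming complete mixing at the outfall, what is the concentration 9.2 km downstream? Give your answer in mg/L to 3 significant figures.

7.17 mg/L

125 L/s = 0.125 m³/s.
After complete mixing, C₀ = (0.125·69 + 12.8·7.64) / 12.93 = 8.233 mg/L.
Travel time t = 9200 m / 0.92 m/s = 1e+04 s = 0.1157 d.
C = 8.233·exp(−1.2·0.1157) = 8.233·0.8703 = 7.166 mg/L.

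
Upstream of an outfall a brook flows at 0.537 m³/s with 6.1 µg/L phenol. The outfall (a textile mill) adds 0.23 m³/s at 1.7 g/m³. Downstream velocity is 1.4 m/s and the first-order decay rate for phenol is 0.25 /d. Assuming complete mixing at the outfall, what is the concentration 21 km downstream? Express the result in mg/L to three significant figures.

0.492 mg/L

6.1 µg/L = 0.0061 mg/L.
After complete mixing, C₀ = (0.23·1.7 + 0.537·0.0061) / 0.767 = 0.514 mg/L.
Travel time t = 2.1e+04 m / 1.4 m/s = 1.5e+04 s = 0.1736 d.
C = 0.514·exp(−0.25·0.1736) = 0.514·0.9575 = 0.4922 mg/L.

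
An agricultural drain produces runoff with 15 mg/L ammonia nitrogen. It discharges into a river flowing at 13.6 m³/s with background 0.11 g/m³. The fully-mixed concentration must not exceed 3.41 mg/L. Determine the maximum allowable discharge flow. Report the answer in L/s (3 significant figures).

3870 L/s

Mass balance at complete mixing: C_std·(Q_w + Q_r) = Q_w·C_e + Q_r·C_b.
Rearranging, Q_w = Q_r·(C_std − C_b)/(C_e − C_std) = 13.6·(3.41 − 0.11) / (15 − 3.41) = 3.872 m³/s.
= 3872 L/s.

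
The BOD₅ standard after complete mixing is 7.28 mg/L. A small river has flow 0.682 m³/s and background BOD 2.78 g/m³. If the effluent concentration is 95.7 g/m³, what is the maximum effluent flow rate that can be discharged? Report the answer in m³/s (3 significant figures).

Mass balance at complete mixing: C_std·(Q_w + Q_r) = Q_w·C_e + Q_r·C_b.
Rearranging, Q_w = Q_r·(C_std − C_b)/(C_e − C_std) = 0.682·(7.28 − 2.78) / (95.7 − 7.28) = 0.03471 m³/s.

0.0347 m³/s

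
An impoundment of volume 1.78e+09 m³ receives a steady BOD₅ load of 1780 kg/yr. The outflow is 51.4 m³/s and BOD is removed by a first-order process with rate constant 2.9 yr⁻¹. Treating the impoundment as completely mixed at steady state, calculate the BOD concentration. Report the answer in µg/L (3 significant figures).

Outflow Q = 51.4 m³/s × 3.156e+07 s/yr = 1.622e+09 m³/yr.
Steady-state CSTR mass balance: W = Q·C + k·V·C, so C = W/(Q + kV).
Q + kV = 1.622e+09 + 2.9·1.78e+09 = 6.784e+09 m³/yr.
C = 1780/6.784e+09 = 2.624e-07 kg/m³ = 0.0002624 mg/L = 0.2624 µg/L.

0.262 µg/L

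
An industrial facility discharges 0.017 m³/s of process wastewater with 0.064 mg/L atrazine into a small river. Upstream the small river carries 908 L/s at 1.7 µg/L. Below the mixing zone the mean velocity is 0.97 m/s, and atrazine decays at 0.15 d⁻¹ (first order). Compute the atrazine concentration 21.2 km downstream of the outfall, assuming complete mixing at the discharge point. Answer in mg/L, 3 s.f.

0.00274 mg/L

908 L/s = 0.908 m³/s.
1.7 µg/L = 0.0017 mg/L.
After complete mixing, C₀ = (0.017·0.064 + 0.908·0.0017) / 0.925 = 0.002845 mg/L.
Travel time t = 2.12e+04 m / 0.97 m/s = 2.186e+04 s = 0.253 d.
C = 0.002845·exp(−0.15·0.253) = 0.002845·0.9628 = 0.002739 mg/L.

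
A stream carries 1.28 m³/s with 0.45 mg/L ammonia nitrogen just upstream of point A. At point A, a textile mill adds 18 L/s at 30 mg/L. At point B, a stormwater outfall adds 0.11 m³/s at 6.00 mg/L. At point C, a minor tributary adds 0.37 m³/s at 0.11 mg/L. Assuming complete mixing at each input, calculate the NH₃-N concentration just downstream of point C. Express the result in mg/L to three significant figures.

1.02 mg/L

18 L/s = 0.018 m³/s.
After input A: C = (1.28·0.45 + 0.018·30) / 1.298 = 0.8598 mg/L.
After input B: C = (1.298·0.8598 + 0.11·6) / 1.408 = 1.261 mg/L.
After input C: C = (1.408·1.261 + 0.37·0.11) / 1.778 = 1.022 mg/L.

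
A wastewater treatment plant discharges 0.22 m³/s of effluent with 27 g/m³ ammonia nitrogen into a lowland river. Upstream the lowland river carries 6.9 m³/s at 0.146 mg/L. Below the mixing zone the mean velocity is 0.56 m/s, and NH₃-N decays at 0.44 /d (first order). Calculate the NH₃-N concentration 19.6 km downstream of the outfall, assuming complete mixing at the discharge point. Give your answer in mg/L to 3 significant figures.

0.816 mg/L

After complete mixing, C₀ = (0.22·27 + 6.9·0.146) / 7.12 = 0.9758 mg/L.
Travel time t = 1.96e+04 m / 0.56 m/s = 3.5e+04 s = 0.4051 d.
C = 0.9758·exp(−0.44·0.4051) = 0.9758·0.8367 = 0.8165 mg/L.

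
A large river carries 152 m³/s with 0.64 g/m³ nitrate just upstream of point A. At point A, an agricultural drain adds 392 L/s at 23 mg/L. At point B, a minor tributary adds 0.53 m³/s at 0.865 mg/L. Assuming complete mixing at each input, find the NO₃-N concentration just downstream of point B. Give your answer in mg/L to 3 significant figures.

392 L/s = 0.392 m³/s.
After input A: C = (152·0.64 + 0.392·23) / 152.4 = 0.6975 mg/L.
After input B: C = (152.4·0.6975 + 0.53·0.865) / 152.9 = 0.6981 mg/L.

0.698 mg/L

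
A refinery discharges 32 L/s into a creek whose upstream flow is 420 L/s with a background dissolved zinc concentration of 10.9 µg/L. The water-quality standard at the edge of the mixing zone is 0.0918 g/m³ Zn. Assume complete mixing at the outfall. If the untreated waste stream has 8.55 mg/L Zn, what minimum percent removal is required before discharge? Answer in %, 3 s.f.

86.5 %

32 L/s = 0.032 m³/s.
420 L/s = 0.42 m³/s.
10.9 µg/L = 0.0109 mg/L.
Mass balance: 0.0918·0.452 = 0.032·Cₑ + 0.42·0.0109.
Cₑ = (0.04149 − 0.004578) / 0.032 = 1.154 mg/L.
Required removal = 1 − 1.154/8.55 = 86.51 %.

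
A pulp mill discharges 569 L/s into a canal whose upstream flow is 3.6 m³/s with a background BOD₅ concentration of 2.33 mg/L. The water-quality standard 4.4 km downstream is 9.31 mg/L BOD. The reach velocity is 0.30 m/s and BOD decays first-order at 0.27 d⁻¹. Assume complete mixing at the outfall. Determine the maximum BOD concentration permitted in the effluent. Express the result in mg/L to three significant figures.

569 L/s = 0.569 m³/s.
Travel time to the compliance point: t = 4400/0.30 = 1.467e+04 s = 0.1698 d; decay factor exp(−0.27·0.1698) = 0.9552.
So the concentration just after mixing may be at most 9.31/0.9552 = 9.747 mg/L.
Mass balance: 9.747·4.169 = 0.569·Cₑ + 3.6·2.33.
Cₑ = (40.63 − 8.388) / 0.569 = 56.67 mg/L.

56.7 mg/L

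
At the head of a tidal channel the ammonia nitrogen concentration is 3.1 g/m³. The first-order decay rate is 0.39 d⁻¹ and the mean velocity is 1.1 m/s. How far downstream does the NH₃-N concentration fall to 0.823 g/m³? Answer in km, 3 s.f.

323 km

From C = C₀·e^(−kt), t = ln(C₀/C)/k = ln(3.1/0.823)/0.39 = 1.326/0.39 = 3.401 d.
Distance = v·t = 1.1 m/s × 2.938e+05 s = 3.232e+05 m = 323.2 km.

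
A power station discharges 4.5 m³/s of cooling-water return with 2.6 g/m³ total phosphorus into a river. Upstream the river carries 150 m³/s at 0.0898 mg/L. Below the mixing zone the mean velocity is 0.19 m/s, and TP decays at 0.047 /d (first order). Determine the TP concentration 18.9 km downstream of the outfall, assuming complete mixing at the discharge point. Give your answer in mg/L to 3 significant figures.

After complete mixing, C₀ = (4.5·2.6 + 150·0.0898) / 154.5 = 0.1629 mg/L.
Travel time t = 1.89e+04 m / 0.19 m/s = 9.947e+04 s = 1.151 d.
C = 0.1629·exp(−0.047·1.151) = 0.1629·0.9473 = 0.1543 mg/L.

0.154 mg/L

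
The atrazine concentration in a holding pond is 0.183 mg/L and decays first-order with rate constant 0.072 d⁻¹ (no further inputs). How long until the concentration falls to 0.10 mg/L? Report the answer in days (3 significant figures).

t = ln(C₀/C)/k = ln(0.183/0.10)/0.072 = 0.6043/0.072 = 8.393 d.

8.39 d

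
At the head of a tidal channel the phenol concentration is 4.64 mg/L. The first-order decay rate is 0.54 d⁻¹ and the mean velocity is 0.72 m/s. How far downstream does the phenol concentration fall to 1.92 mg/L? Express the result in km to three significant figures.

102 km

From C = C₀·e^(−kt), t = ln(C₀/C)/k = ln(4.64/1.92)/0.54 = 0.8824/0.54 = 1.634 d.
Distance = v·t = 0.72 m/s × 1.412e+05 s = 1.017e+05 m = 101.7 km.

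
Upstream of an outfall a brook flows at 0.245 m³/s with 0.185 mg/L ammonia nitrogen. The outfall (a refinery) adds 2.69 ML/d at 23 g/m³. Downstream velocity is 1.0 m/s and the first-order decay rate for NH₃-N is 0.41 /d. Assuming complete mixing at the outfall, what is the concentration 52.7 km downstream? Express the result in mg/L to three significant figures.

2.15 mg/L

2.69 ML/d = 0.03113 m³/s.
After complete mixing, C₀ = (0.03113·23 + 0.245·0.185) / 0.2761 = 2.757 mg/L.
Travel time t = 5.27e+04 m / 1.0 m/s = 5.27e+04 s = 0.61 d.
C = 2.757·exp(−0.41·0.61) = 2.757·0.7787 = 2.147 mg/L.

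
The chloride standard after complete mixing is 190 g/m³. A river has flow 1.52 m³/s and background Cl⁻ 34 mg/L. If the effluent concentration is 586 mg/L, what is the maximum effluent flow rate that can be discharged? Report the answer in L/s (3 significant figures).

Mass balance at complete mixing: C_std·(Q_w + Q_r) = Q_w·C_e + Q_r·C_b.
Rearranging, Q_w = Q_r·(C_std − C_b)/(C_e − C_std) = 1.52·(190 − 34) / (586 − 190) = 0.5988 m³/s.
= 598.8 L/s.

599 L/s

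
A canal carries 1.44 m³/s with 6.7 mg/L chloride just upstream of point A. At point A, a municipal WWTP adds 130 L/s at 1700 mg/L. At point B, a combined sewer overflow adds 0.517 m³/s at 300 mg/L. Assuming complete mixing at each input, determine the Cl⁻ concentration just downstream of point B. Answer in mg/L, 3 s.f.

185 mg/L

130 L/s = 0.13 m³/s.
After input A: C = (1.44·6.7 + 0.13·1700) / 1.57 = 146.9 mg/L.
After input B: C = (1.57·146.9 + 0.517·300) / 2.087 = 184.8 mg/L.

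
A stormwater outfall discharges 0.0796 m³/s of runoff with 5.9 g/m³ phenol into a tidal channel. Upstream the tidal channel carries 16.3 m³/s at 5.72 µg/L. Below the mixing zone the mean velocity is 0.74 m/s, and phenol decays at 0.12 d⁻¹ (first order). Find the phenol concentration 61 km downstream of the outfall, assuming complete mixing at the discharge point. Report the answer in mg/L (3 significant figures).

5.72 µg/L = 0.00572 mg/L.
After complete mixing, C₀ = (0.0796·5.9 + 16.3·0.00572) / 16.38 = 0.03436 mg/L.
Travel time t = 6.1e+04 m / 0.74 m/s = 8.243e+04 s = 0.9541 d.
C = 0.03436·exp(−0.12·0.9541) = 0.03436·0.8918 = 0.03065 mg/L.

0.0306 mg/L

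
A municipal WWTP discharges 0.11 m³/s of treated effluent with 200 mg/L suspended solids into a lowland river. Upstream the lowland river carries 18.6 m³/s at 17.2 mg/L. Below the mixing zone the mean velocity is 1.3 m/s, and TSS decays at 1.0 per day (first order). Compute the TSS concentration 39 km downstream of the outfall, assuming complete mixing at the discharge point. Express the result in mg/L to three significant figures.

12.9 mg/L

After complete mixing, C₀ = (0.11·200 + 18.6·17.2) / 18.71 = 18.27 mg/L.
Travel time t = 3.9e+04 m / 1.3 m/s = 3e+04 s = 0.3472 d.
C = 18.27·exp(−1.0·0.3472) = 18.27·0.7066 = 12.91 mg/L.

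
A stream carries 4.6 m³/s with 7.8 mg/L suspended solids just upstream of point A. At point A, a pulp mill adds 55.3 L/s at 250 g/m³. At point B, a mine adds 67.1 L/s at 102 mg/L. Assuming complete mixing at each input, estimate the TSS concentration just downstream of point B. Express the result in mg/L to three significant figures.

12.0 mg/L

55.3 L/s = 0.0553 m³/s.
After input A: C = (4.6·7.8 + 0.0553·250) / 4.655 = 10.68 mg/L.
67.1 L/s = 0.0671 m³/s.
After input B: C = (4.655·10.68 + 0.0671·102) / 4.722 = 11.97 mg/L.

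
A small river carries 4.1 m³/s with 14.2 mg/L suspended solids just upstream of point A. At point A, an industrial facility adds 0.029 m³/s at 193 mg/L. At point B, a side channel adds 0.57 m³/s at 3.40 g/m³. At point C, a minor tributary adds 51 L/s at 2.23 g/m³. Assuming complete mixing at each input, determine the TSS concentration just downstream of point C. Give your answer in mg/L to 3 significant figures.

After input A: C = (4.1·14.2 + 0.029·193) / 4.129 = 15.46 mg/L.
After input B: C = (4.129·15.46 + 0.57·3.4) / 4.699 = 13.99 mg/L.
51 L/s = 0.051 m³/s.
After input C: C = (4.699·13.99 + 0.051·2.23) / 4.75 = 13.87 mg/L.

13.9 mg/L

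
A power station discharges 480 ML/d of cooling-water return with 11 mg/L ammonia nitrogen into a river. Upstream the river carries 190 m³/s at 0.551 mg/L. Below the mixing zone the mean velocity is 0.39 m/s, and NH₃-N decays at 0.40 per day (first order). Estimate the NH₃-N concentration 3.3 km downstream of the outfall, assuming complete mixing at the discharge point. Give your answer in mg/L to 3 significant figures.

0.815 mg/L

480 ML/d = 5.556 m³/s.
After complete mixing, C₀ = (5.556·11 + 190·0.551) / 195.6 = 0.8478 mg/L.
Travel time t = 3300 m / 0.39 m/s = 8462 s = 0.09793 d.
C = 0.8478·exp(−0.40·0.09793) = 0.8478·0.9616 = 0.8153 mg/L.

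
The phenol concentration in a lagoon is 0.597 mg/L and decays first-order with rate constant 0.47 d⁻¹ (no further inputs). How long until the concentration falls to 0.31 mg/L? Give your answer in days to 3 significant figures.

1.39 d

t = ln(C₀/C)/k = ln(0.597/0.31)/0.47 = 0.6553/0.47 = 1.394 d.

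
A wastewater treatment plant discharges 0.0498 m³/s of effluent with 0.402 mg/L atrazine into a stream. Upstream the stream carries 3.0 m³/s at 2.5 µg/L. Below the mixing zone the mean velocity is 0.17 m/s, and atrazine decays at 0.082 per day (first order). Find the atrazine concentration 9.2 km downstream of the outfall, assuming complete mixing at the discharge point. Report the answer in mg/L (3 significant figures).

0.00857 mg/L

2.5 µg/L = 0.0025 mg/L.
After complete mixing, C₀ = (0.0498·0.402 + 3·0.0025) / 3.05 = 0.009023 mg/L.
Travel time t = 9200 m / 0.17 m/s = 5.412e+04 s = 0.6264 d.
C = 0.009023·exp(−0.082·0.6264) = 0.009023·0.9499 = 0.008572 mg/L.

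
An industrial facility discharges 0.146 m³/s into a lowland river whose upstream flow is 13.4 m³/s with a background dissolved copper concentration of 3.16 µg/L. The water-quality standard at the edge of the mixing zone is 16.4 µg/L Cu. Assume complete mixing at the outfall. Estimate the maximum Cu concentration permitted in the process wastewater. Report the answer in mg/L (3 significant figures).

3.16 µg/L = 0.00316 mg/L.
16.4 µg/L = 0.0164 mg/L.
Mass balance: 0.0164·13.55 = 0.146·Cₑ + 13.4·0.00316.
Cₑ = (0.2222 − 0.04234) / 0.146 = 1.232 mg/L.

1.23 mg/L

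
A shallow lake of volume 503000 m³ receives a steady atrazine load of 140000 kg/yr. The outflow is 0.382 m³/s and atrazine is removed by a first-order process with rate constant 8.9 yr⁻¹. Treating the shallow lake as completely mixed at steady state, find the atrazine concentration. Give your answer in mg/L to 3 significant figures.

8.47 mg/L

Outflow Q = 0.382 m³/s × 3.156e+07 s/yr = 1.206e+07 m³/yr.
Steady-state CSTR mass balance: W = Q·C + k·V·C, so C = W/(Q + kV).
Q + kV = 1.206e+07 + 8.9·503000 = 1.653e+07 m³/yr.
C = 140000/1.653e+07 = 0.008469 kg/m³ = 8.469 mg/L.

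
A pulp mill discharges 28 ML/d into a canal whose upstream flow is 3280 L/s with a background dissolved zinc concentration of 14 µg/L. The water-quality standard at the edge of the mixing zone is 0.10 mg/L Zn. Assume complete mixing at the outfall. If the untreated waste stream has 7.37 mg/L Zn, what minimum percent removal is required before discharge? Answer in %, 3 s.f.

86.8 %

28 ML/d = 0.3241 m³/s.
3280 L/s = 3.28 m³/s.
14 µg/L = 0.014 mg/L.
Mass balance: 0.1·3.604 = 0.3241·Cₑ + 3.28·0.014.
Cₑ = (0.3604 − 0.04592) / 0.3241 = 0.9704 mg/L.
Required removal = 1 − 0.9704/7.37 = 86.83 %.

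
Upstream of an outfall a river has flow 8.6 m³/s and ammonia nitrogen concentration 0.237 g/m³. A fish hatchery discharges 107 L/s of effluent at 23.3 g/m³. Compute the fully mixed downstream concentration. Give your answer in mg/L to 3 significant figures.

107 L/s = 0.107 m³/s.
Conservation of mass across the mixing zone: C = (0.107·23.3 + 8.6·0.237) / (0.107 + 8.6) = 4.531/8.707 = 0.5204 mg/L.

0.520 mg/L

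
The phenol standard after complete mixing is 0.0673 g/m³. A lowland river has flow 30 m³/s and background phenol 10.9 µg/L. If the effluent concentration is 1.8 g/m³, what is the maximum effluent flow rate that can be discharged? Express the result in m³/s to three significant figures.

0.977 m³/s

10.9 µg/L = 0.0109 mg/L.
Mass balance at complete mixing: C_std·(Q_w + Q_r) = Q_w·C_e + Q_r·C_b.
Rearranging, Q_w = Q_r·(C_std − C_b)/(C_e − C_std) = 30·(0.0673 − 0.0109) / (1.8 − 0.0673) = 0.9765 m³/s.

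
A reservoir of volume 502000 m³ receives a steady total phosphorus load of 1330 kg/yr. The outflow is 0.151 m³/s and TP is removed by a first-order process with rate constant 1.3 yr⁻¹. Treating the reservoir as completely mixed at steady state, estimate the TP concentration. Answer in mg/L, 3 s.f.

Outflow Q = 0.151 m³/s × 3.156e+07 s/yr = 4.765e+06 m³/yr.
Steady-state CSTR mass balance: W = Q·C + k·V·C, so C = W/(Q + kV).
Q + kV = 4.765e+06 + 1.3·502000 = 5.418e+06 m³/yr.
C = 1330/5.418e+06 = 0.0002455 kg/m³ = 0.2455 mg/L.

0.245 mg/L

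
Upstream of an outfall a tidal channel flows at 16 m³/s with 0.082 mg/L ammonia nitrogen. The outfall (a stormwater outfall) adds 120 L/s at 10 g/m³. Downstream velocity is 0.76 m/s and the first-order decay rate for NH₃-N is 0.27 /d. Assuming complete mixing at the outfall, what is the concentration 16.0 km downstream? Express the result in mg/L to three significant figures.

0.146 mg/L

120 L/s = 0.12 m³/s.
After complete mixing, C₀ = (0.12·10 + 16·0.082) / 16.12 = 0.1558 mg/L.
Travel time t = 1.6e+04 m / 0.76 m/s = 2.105e+04 s = 0.2437 d.
C = 0.1558·exp(−0.27·0.2437) = 0.1558·0.9363 = 0.1459 mg/L.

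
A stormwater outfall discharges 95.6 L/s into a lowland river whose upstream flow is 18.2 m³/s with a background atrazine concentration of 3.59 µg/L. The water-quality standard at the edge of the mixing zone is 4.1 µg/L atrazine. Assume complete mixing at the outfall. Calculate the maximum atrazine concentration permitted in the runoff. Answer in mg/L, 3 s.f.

95.6 L/s = 0.0956 m³/s.
3.59 µg/L = 0.00359 mg/L.
4.1 µg/L = 0.0041 mg/L.
Mass balance: 0.0041·18.3 = 0.0956·Cₑ + 18.2·0.00359.
Cₑ = (0.07501 − 0.06534) / 0.0956 = 0.1012 mg/L.

0.101 mg/L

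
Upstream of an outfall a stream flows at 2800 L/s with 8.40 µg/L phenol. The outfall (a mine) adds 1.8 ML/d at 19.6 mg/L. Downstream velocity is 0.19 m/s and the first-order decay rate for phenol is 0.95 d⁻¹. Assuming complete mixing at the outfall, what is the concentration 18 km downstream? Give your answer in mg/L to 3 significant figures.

0.0540 mg/L

1.8 ML/d = 0.02083 m³/s.
2800 L/s = 2.8 m³/s.
8.40 µg/L = 0.0084 mg/L.
After complete mixing, C₀ = (0.02083·19.6 + 2.8·0.0084) / 2.821 = 0.1531 mg/L.
Travel time t = 1.8e+04 m / 0.19 m/s = 9.474e+04 s = 1.096 d.
C = 0.1531·exp(−0.95·1.096) = 0.1531·0.3529 = 0.05402 mg/L.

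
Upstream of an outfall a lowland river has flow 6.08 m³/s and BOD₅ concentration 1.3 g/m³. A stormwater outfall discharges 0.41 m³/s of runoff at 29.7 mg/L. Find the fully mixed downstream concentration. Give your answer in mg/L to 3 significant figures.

Conservation of mass across the mixing zone: C = (0.41·29.7 + 6.08·1.3) / (0.41 + 6.08) = 20.08/6.49 = 3.094 mg/L.

3.09 mg/L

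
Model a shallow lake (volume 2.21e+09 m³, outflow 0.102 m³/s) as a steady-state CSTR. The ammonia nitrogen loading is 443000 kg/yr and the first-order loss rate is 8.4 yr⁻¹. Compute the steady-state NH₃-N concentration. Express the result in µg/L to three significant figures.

Outflow Q = 0.102 m³/s × 3.156e+07 s/yr = 3.219e+06 m³/yr.
Steady-state CSTR mass balance: W = Q·C + k·V·C, so C = W/(Q + kV).
Q + kV = 3.219e+06 + 8.4·2.21e+09 = 1.857e+10 m³/yr.
C = 443000/1.857e+10 = 2.386e-05 kg/m³ = 0.02386 mg/L = 23.86 µg/L.

23.9 µg/L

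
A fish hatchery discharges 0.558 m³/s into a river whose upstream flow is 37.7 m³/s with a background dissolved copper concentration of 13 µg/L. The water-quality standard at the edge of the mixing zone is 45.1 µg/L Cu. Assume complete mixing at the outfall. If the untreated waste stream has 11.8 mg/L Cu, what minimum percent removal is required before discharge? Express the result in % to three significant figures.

13 µg/L = 0.013 mg/L.
45.1 µg/L = 0.0451 mg/L.
Mass balance: 0.0451·38.26 = 0.558·Cₑ + 37.7·0.013.
Cₑ = (1.725 − 0.4901) / 0.558 = 2.214 mg/L.
Required removal = 1 − 2.214/11.8 = 81.24 %.

81.2 %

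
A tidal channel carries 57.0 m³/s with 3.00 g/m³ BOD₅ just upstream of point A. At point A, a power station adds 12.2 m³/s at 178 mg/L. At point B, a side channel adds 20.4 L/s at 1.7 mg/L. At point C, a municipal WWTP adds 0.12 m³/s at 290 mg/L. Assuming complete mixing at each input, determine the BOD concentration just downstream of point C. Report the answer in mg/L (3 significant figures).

34.3 mg/L

After input A: C = (57·3 + 12.2·178) / 69.2 = 33.85 mg/L.
20.4 L/s = 0.0204 m³/s.
After input B: C = (69.2·33.85 + 0.0204·1.7) / 69.22 = 33.84 mg/L.
After input C: C = (69.22·33.84 + 0.12·290) / 69.34 = 34.29 mg/L.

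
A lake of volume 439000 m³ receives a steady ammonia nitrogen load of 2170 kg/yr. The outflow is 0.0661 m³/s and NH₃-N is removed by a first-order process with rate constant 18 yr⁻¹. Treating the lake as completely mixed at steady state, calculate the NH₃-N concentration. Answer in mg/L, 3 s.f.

0.217 mg/L

Outflow Q = 0.0661 m³/s × 3.156e+07 s/yr = 2.086e+06 m³/yr.
Steady-state CSTR mass balance: W = Q·C + k·V·C, so C = W/(Q + kV).
Q + kV = 2.086e+06 + 18·439000 = 9.988e+06 m³/yr.
C = 2170/9.988e+06 = 0.0002173 kg/m³ = 0.2173 mg/L.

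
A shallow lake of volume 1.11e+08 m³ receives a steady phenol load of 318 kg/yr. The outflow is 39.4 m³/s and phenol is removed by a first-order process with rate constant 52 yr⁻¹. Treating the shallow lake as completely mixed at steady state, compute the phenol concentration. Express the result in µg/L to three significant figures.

0.0453 µg/L

Outflow Q = 39.4 m³/s × 3.156e+07 s/yr = 1.243e+09 m³/yr.
Steady-state CSTR mass balance: W = Q·C + k·V·C, so C = W/(Q + kV).
Q + kV = 1.243e+09 + 52·1.11e+08 = 7.015e+09 m³/yr.
C = 318/7.015e+09 = 4.533e-08 kg/m³ = 4.533e-05 mg/L = 0.04533 µg/L.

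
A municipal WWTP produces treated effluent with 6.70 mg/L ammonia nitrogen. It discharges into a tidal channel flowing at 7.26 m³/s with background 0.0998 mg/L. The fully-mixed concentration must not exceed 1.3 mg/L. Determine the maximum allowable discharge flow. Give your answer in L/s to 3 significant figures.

Mass balance at complete mixing: C_std·(Q_w + Q_r) = Q_w·C_e + Q_r·C_b.
Rearranging, Q_w = Q_r·(C_std − C_b)/(C_e − C_std) = 7.26·(1.3 − 0.0998) / (6.7 − 1.3) = 1.614 m³/s.
= 1614 L/s.

1610 L/s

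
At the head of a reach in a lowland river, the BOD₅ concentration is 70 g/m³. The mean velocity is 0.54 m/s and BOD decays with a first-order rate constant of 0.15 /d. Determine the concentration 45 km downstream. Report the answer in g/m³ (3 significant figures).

Travel time t = 45 km / 0.54 m/s = 4.5e+04/0.54 = 8.333e+04 s = 0.9645 d.
First-order decay: C = 70·exp(−0.15·0.9645) = 70·0.8653 = 60.57 g/m³.

60.6 g/m³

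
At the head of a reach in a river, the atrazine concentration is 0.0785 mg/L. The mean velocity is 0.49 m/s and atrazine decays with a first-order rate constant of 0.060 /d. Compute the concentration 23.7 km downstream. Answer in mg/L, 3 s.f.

Travel time t = 23.7 km / 0.49 m/s = 2.37e+04/0.49 = 4.837e+04 s = 0.5598 d.
First-order decay: C = 0.0785·exp(−0.060·0.5598) = 0.0785·0.967 = 0.07591 mg/L.

0.0759 mg/L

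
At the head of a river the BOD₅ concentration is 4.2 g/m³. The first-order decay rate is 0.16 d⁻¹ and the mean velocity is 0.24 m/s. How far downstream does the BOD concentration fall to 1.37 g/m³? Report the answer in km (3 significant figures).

145 km

From C = C₀·e^(−kt), t = ln(C₀/C)/k = ln(4.2/1.37)/0.16 = 1.12/0.16 = 7.002 d.
Distance = v·t = 0.24 m/s × 6.049e+05 s = 1.452e+05 m = 145.2 km.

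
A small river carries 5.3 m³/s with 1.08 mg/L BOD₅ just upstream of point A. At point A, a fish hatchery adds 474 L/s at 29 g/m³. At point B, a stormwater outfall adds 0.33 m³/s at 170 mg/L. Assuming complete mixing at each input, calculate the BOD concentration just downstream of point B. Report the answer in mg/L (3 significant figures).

12.4 mg/L

474 L/s = 0.474 m³/s.
After input A: C = (5.3·1.08 + 0.474·29) / 5.774 = 3.372 mg/L.
After input B: C = (5.774·3.372 + 0.33·170) / 6.104 = 12.38 mg/L.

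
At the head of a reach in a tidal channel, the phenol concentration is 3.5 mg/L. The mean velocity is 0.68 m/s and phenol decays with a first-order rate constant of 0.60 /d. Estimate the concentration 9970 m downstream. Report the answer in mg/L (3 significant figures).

3.16 mg/L

Travel time t = 9970 m / 0.68 m/s = 9970/0.68 = 1.466e+04 s = 0.1697 d.
First-order decay: C = 3.5·exp(−0.60·0.1697) = 3.5·0.9032 = 3.161 mg/L.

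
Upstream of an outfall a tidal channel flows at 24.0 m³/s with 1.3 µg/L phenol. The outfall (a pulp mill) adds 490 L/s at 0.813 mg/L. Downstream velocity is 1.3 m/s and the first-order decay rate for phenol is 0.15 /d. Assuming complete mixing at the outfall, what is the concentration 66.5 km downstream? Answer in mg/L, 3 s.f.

490 L/s = 0.49 m³/s.
1.3 µg/L = 0.0013 mg/L.
After complete mixing, C₀ = (0.49·0.813 + 24·0.0013) / 24.49 = 0.01754 mg/L.
Travel time t = 6.65e+04 m / 1.3 m/s = 5.115e+04 s = 0.5921 d.
C = 0.01754·exp(−0.15·0.5921) = 0.01754·0.915 = 0.01605 mg/L.

0.0161 mg/L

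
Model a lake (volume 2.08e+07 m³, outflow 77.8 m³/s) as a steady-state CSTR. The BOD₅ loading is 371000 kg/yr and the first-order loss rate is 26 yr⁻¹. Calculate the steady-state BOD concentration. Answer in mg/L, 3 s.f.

0.124 mg/L

Outflow Q = 77.8 m³/s × 3.156e+07 s/yr = 2.455e+09 m³/yr.
Steady-state CSTR mass balance: W = Q·C + k·V·C, so C = W/(Q + kV).
Q + kV = 2.455e+09 + 26·2.08e+07 = 2.996e+09 m³/yr.
C = 371000/2.996e+09 = 0.0001238 kg/m³ = 0.1238 mg/L.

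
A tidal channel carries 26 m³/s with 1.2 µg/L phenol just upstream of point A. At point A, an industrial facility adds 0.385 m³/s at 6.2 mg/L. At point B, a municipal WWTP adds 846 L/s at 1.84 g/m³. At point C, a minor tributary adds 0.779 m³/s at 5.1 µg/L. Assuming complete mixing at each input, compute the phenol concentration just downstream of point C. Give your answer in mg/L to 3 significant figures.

0.142 mg/L

1.2 µg/L = 0.0012 mg/L.
After input A: C = (26·0.0012 + 0.385·6.2) / 26.39 = 0.09165 mg/L.
846 L/s = 0.846 m³/s.
After input B: C = (26.39·0.09165 + 0.846·1.84) / 27.23 = 0.146 mg/L.
5.1 µg/L = 0.0051 mg/L.
After input C: C = (27.23·0.146 + 0.779·0.0051) / 28.01 = 0.142 mg/L.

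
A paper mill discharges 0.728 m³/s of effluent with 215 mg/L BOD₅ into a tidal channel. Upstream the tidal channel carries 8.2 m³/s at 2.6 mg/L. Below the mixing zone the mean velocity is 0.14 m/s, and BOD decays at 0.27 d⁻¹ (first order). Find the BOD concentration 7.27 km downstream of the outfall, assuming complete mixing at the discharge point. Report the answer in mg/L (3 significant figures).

After complete mixing, C₀ = (0.728·215 + 8.2·2.6) / 8.928 = 19.92 mg/L.
Travel time t = 7270 m / 0.14 m/s = 5.193e+04 s = 0.601 d.
C = 19.92·exp(−0.27·0.601) = 19.92·0.8502 = 16.94 mg/L.

16.9 mg/L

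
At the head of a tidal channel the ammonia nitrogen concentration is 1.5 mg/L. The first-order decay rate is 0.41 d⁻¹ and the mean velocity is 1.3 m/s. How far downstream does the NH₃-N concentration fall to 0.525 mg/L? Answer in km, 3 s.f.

288 km

From C = C₀·e^(−kt), t = ln(C₀/C)/k = ln(1.5/0.525)/0.41 = 1.05/0.41 = 2.561 d.
Distance = v·t = 1.3 m/s × 2.212e+05 s = 2.876e+05 m = 287.6 km.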